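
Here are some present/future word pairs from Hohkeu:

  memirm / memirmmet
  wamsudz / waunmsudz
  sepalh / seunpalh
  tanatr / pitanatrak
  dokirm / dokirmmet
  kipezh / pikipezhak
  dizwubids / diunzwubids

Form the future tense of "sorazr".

pisorazrak

kipezh and sepalh both end in -h yet inflect differently (pikipezhak, seunpalh), so the final letter is not what conditions the rule; the second-to-last letter is.
"sorazr" has second-to-last letter 'z'. The one such stem in the data (kipezh → pikipezhak) adds pi- … -ak around the stem, so the same rule applies.
So sorazr → pisorazrak.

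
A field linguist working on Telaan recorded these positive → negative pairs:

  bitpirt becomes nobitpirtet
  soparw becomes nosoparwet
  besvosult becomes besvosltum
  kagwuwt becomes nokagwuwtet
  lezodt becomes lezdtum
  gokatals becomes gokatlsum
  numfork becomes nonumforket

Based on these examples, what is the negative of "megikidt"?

megikdtum

kagwuwt and lezodt both end in -t yet inflect differently (nokagwuwtet, lezdtum), so the final letter is not what conditions the rule; the second-to-last letter is.
"megikidt" has second-to-last letter 'd'. The one such stem in the data (lezodt → lezdtum) deletes the last vowel and adds -um (as do besvosult, gokatals), so the same rule applies.
The other pattern: stems whose second-to-last letter is 'r' or 'w' add no- … -et around the stem.
So megikidt → megikdtum.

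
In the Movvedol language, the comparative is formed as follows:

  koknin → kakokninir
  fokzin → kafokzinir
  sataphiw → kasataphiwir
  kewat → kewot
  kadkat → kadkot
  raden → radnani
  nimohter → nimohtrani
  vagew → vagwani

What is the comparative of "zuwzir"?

kazuwzirir

koknin and raden both end in -n yet inflect differently (kakokninir, radnani), so the final letter is not what conditions the rule; the last vowel is.
"zuwzir" has last vowel 'i'. The stems whose last vowel is 'i' (koknin → kakokninir, fokzin → kafokzinir, sataphiw → kasataphiwir) add ka- … -ir around the stem.
So zuwzir → kazuwzirir.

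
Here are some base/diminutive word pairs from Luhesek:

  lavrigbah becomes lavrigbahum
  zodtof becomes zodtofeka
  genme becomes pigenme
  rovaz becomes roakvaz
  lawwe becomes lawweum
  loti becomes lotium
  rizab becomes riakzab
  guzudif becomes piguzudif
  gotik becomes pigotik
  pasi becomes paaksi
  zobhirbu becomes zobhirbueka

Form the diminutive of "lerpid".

lerpidum

"lerpid" begins with l-. The stems beginning with l- (lawwe → lawweum, loti → lotium, lavrigbah → lavrigbahum) add -um.
The other patterns: stems beginning with z- add -eka; stems beginning with g- add the prefix pi-; stems beginning with p- or r- insert -ak- after the first vowel.
So lerpid → lerpidum.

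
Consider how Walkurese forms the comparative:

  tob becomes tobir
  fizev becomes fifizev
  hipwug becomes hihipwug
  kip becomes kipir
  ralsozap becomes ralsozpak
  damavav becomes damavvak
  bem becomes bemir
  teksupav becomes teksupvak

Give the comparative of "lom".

fizev and teksupav both end in -v yet inflect differently (fifizev, teksupvak), so the final letter is not what conditions the rule; the number of vowels is.
"lom" has 1 vowel. The stems with 1 vowel (bem → bemir, kip → kipir, tob → tobir) add -ir.
The other patterns: stems with 2 vowels repeat the first consonant+vowel as a prefix; stems with 3 vowels delete the last vowel and add -ak.
So lom → lomir.

lomir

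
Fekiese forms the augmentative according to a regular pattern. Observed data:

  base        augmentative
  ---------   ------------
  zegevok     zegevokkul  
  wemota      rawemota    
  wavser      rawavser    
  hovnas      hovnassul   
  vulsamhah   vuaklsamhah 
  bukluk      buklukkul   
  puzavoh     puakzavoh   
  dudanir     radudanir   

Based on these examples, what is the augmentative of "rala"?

"rala" ends in -a. The one such stem in the data (wemota → rawemota) adds the prefix ra-, so the same rule applies.
The other patterns: stems ending in -k or -s double the final consonant and add -ul; stems ending in -h insert -ak- after the first vowel.
So rala → rarala.

rarala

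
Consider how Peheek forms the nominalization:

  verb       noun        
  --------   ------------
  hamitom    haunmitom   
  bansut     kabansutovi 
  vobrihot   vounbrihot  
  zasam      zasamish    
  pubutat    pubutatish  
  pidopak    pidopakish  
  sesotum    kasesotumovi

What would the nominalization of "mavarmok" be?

hamitom and zasam both end in -m yet inflect differently (haunmitom, zasamish), so the final letter is not what conditions the rule; the last vowel is.
"mavarmok" has last vowel 'o'. The stems whose last vowel is 'o' (hamitom → haunmitom, vobrihot → vounbrihot) insert -un- after the first vowel.
So mavarmok → maunvarmok.

maunvarmok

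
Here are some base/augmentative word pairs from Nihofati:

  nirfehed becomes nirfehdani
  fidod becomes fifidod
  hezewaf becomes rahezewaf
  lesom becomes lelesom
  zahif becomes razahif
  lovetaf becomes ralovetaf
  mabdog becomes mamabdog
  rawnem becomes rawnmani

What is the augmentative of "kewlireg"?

kewlirgani

"kewlireg" has last vowel 'e'. The stems whose last vowel is 'e' (rawnem → rawnmani, nirfehed → nirfehdani) delete the last vowel and add -ani.
So kewlireg → kewlirgani.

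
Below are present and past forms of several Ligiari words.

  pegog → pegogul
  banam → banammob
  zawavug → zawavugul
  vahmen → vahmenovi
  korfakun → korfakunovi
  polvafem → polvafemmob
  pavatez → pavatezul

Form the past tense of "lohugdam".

lohugdammob

vahmen and polvafem both have last vowel 'e' yet inflect differently (vahmenovi, polvafemmob), so the last vowel is not what conditions the rule; the final letter is.
"lohugdam" ends in -m. The stems ending in -m (polvafem → polvafemmob, banam → banammob) double the final consonant and add -ob.
So lohugdam → lohugdammob.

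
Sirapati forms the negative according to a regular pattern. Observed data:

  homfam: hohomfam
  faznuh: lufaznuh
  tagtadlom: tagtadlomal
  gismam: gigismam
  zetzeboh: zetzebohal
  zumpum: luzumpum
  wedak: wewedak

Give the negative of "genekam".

zumpum and homfam both end in -m yet inflect differently (luzumpum, hohomfam), so the final letter is not what conditions the rule; the last vowel is.
"genekam" has last vowel 'a'. The stems whose last vowel is 'a' (homfam → hohomfam, wedak → wewedak, gismam → gigismam) repeat the first consonant+vowel as a prefix.
The other patterns: stems whose last vowel is 'u' add the prefix lu-; stems whose last vowel is 'o' add -al.
So genekam → gegenekam.

gegenekam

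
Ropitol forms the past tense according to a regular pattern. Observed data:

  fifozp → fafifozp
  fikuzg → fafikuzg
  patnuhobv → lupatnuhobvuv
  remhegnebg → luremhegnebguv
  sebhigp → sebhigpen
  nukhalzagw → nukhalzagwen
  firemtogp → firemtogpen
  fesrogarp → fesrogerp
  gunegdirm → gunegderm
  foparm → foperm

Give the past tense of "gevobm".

fikuzg and remhegnebg both end in -g yet inflect differently (fafikuzg, luremhegnebguv), so the final letter is not what conditions the rule; the second-to-last letter is.
"gevobm" has second-to-last letter 'b'. The stems whose second-to-last letter is 'b' (patnuhobv → lupatnuhobvuv, remhegnebg → luremhegnebguv) add lu- … -uv around the stem.
The other patterns: stems whose second-to-last letter is 'z' add the prefix fa-; stems whose second-to-last letter is 'g' add -en; stems whose second-to-last letter is 'r' change the last vowel to 'e'.
So gevobm → lugevobmuv.

lugevobmuv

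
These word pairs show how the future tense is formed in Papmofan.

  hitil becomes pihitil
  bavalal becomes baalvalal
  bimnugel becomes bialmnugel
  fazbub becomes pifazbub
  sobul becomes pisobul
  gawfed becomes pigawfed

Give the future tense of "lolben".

bavalal and hitil both end in -l yet inflect differently (baalvalal, pihitil), so the final letter is not what conditions the rule; the number of vowels is.
"lolben" has 2 vowels. The stems with 2 vowels (hitil → pihitil, gawfed → pigawfed, fazbub → pifazbub) add the prefix pi-.
The other pattern: stems with 3 vowels insert -al- after the first vowel.
So lolben → pilolben.

pilolben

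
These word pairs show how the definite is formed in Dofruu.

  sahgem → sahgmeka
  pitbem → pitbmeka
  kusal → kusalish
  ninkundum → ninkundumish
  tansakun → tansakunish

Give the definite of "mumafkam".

mumafkamish

"mumafkam" has last vowel 'a'. The one such stem in the data (kusal → kusalish) adds -ish, so the same rule applies.
So mumafkam → mumafkamish.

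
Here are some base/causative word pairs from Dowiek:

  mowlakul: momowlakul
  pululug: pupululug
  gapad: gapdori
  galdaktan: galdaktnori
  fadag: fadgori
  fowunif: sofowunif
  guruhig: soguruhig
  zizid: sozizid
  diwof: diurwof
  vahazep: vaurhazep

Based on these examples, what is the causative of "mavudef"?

pululug and fadag both end in -g yet inflect differently (pupululug, fadgori), so the final letter is not what conditions the rule; the last vowel is.
"mavudef" has last vowel 'e'. The one such stem in the data (vahazep → vaurhazep) inserts -ur- after the first vowel (as does diwof), so the same rule applies.
So mavudef → maurvudef.

maurvudef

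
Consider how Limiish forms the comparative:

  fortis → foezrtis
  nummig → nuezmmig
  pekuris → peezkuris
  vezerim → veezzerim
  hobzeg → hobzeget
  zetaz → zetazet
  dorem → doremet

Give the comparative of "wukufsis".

wuezkufsis

nummig and hobzeg both end in -g yet inflect differently (nuezmmig, hobzeget), so the final letter is not what conditions the rule; the last vowel is.
"wukufsis" has last vowel 'i'. The stems whose last vowel is 'i' (fortis → foezrtis, nummig → nuezmmig, pekuris → peezkuris) insert -ez- after the first vowel.
So wukufsis → wuezkufsis.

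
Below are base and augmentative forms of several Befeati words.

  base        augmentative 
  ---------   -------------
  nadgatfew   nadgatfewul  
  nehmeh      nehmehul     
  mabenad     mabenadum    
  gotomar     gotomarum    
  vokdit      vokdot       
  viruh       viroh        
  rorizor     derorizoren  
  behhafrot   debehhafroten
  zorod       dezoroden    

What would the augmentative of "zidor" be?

dezidoren

"zidor" has last vowel 'o'. The stems whose last vowel is 'o' (rorizor → derorizoren, behhafrot → debehhafroten, zorod → dezoroden) add de- … -en around the stem.
The other patterns: stems whose last vowel is 'e' add -ul; stems whose last vowel is 'a' add -um; stems whose last vowel is 'i' or 'u' change the last vowel to 'o'.
So zidor → dezidoren.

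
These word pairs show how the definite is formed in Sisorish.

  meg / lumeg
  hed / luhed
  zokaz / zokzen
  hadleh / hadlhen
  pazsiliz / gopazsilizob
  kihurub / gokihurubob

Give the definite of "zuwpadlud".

gozuwpadludob

zokaz and pazsiliz both end in -z yet inflect differently (zokzen, gopazsilizob), so the final letter is not what conditions the rule; the number of vowels is.
"zuwpadlud" has 3 vowels. The stems with 3 vowels (pazsiliz → gopazsilizob, kihurub → gokihurubob) add go- … -ob around the stem.
The other patterns: stems with 1 vowel add the prefix lu-; stems with 2 vowels delete the last vowel and add -en.
So zuwpadlud → gozuwpadludob.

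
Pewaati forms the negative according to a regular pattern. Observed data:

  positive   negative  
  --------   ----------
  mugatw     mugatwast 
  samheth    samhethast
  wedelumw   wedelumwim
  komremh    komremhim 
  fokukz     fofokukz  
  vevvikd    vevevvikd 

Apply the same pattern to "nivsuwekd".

"nivsuwekd" has second-to-last letter 'k'. The stems whose second-to-last letter is 'k' (fokukz → fofokukz, vevvikd → vevevvikd) repeat the first consonant+vowel as a prefix.
The other patterns: stems whose second-to-last letter is 't' add -ast; stems whose second-to-last letter is 'm' add -im.
So nivsuwekd → ninivsuwekd.

ninivsuwekd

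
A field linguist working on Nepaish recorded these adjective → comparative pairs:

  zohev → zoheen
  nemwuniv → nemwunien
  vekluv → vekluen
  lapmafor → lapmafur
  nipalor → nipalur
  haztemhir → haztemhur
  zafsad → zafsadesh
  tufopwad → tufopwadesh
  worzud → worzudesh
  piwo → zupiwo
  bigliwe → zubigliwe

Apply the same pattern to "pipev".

pipeen

nemwuniv and haztemhir both have last vowel 'i' yet inflect differently (nemwunien, haztemhur), so the last vowel is not what conditions the rule; the final letter is.
"pipev" ends in -v. The stems ending in -v (zohev → zoheen, nemwuniv → nemwunien, vekluv → vekluen) drop the final letter and add -en.
The other patterns: stems ending in -r change the last vowel to 'u'; stems ending in -d add -esh; stems ending in -e or -o add the prefix zu-.
So pipev → pipeen.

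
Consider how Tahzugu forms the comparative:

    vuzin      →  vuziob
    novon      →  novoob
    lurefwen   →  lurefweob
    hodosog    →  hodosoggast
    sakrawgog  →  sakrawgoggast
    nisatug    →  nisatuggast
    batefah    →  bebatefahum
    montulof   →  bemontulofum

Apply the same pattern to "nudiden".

"nudiden" ends in -n. The stems ending in -n (vuzin → vuziob, novon → novoob, lurefwen → lurefweob) drop the final letter and add -ob.
The other patterns: stems ending in -g double the final consonant and add -ast; stems ending in -f or -h add be- … -um around the stem.
So nudiden → nudideob.

nudideob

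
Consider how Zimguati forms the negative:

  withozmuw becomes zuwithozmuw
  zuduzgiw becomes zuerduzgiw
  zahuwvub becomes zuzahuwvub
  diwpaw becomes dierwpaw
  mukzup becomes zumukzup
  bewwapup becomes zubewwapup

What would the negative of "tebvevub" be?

"tebvevub" has last vowel 'u'. The stems whose last vowel is 'u' (zahuwvub → zuzahuwvub, withozmuw → zuwithozmuw, mukzup → zumukzup) add the prefix zu-.
The other pattern: stems whose last vowel is 'a' or 'i' insert -er- after the first vowel.
So tebvevub → zutebvevub.

zutebvevub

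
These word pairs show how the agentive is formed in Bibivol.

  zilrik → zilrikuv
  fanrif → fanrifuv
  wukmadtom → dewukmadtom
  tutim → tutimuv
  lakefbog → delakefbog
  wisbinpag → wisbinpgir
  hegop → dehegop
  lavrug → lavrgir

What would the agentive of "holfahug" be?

wukmadtom and tutim both end in -m yet inflect differently (dewukmadtom, tutimuv), so the final letter is not what conditions the rule; the last vowel is.
"holfahug" has last vowel 'u'. The one such stem in the data (lavrug → lavrgir) deletes the last vowel and adds -ir (as does wisbinpag), so the same rule applies.
The other patterns: stems whose last vowel is 'o' add the prefix de-; stems whose last vowel is 'i' add -uv.
So holfahug → holfahgir.

holfahgir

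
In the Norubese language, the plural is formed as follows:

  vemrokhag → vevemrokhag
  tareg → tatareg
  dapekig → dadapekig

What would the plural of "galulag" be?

Every pair shown (vemrokhag → vevemrokhag, tareg → tatareg, dapekig → dadapekig) follows the same rule: repeat the first consonant+vowel as a prefix.
So galulag → gagalulag.

gagalulag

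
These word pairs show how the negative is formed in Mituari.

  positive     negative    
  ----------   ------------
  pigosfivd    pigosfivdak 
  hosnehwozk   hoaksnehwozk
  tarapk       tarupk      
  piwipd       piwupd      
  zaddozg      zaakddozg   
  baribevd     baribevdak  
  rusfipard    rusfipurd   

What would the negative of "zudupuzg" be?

pigosfivd and rusfipard both end in -d yet inflect differently (pigosfivdak, rusfipurd), so the final letter is not what conditions the rule; the second-to-last letter is.
"zudupuzg" has second-to-last letter 'z'. The stems whose second-to-last letter is 'z' (zaddozg → zaakddozg, hosnehwozk → hoaksnehwozk) insert -ak- after the first vowel.
So zudupuzg → zuakdupuzg.

zuakdupuzg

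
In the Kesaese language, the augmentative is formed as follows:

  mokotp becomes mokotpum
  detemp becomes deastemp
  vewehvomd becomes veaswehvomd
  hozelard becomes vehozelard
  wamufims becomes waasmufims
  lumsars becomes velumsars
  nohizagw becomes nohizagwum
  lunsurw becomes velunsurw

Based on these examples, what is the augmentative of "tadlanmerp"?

vetadlanmerp

"tadlanmerp" has second-to-last letter 'r'. The stems whose second-to-last letter is 'r' (hozelard → vehozelard, lumsars → velumsars, lunsurw → velunsurw) add the prefix ve-.
So tadlanmerp → vetadlanmerp.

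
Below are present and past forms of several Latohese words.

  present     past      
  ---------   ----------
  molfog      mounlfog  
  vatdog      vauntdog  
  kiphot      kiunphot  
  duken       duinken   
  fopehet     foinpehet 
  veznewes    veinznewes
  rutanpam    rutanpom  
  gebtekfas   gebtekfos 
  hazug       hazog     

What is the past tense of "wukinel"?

wuinkinel

kiphot and fopehet both end in -t yet inflect differently (kiunphot, foinpehet), so the final letter is not what conditions the rule; the last vowel is.
"wukinel" has last vowel 'e'. The stems whose last vowel is 'e' (duken → duinken, fopehet → foinpehet, veznewes → veinznewes) insert -in- after the first vowel.
The other patterns: stems whose last vowel is 'o' insert -un- after the first vowel; stems whose last vowel is 'a' or 'u' change the last vowel to 'o'.
So wukinel → wuinkinel.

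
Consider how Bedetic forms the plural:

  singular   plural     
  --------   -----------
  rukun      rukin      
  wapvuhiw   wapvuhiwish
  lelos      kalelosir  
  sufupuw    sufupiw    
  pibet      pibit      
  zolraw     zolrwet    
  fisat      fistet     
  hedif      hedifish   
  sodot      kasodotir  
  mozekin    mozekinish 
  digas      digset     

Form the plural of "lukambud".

lukambid

sodot and fisat both end in -t yet inflect differently (kasodotir, fistet), so the final letter is not what conditions the rule; the last vowel is.
"lukambud" has last vowel 'u'. The stems whose last vowel is 'u' (rukun → rukin, sufupuw → sufupiw) change the last vowel to 'i'.
So lukambud → lukambid.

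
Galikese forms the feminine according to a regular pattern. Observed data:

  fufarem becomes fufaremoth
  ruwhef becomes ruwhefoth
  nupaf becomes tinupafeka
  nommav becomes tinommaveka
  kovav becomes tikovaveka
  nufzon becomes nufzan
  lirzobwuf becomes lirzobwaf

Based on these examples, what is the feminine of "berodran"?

"berodran" has last vowel 'a'. The stems whose last vowel is 'a' (nupaf → tinupafeka, nommav → tinommaveka, kovav → tikovaveka) add ti- … -eka around the stem.
So berodran → tiberodraneka.

tiberodraneka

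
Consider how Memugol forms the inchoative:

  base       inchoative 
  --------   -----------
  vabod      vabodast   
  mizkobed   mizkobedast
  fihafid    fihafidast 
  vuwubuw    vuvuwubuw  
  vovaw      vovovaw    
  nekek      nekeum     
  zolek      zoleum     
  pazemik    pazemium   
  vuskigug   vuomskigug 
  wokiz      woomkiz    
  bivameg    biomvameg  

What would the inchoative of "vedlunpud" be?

"vedlunpud" ends in -d. The stems ending in -d (vabod → vabodast, mizkobed → mizkobedast, fihafid → fihafidast) add -ast.
So vedlunpud → vedlunpudast.

vedlunpudast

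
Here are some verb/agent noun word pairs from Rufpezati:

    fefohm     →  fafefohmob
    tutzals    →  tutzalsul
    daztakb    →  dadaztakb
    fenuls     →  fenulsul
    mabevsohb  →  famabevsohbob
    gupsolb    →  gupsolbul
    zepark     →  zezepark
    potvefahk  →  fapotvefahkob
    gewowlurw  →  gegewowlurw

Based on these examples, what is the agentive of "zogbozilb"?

zogbozilbul

mabevsohb and gupsolb both end in -b yet inflect differently (famabevsohbob, gupsolbul), so the final letter is not what conditions the rule; the second-to-last letter is.
"zogbozilb" has second-to-last letter 'l'. The stems whose second-to-last letter is 'l' (fenuls → fenulsul, tutzals → tutzalsul, gupsolb → gupsolbul) add -ul.
So zogbozilb → zogbozilbul.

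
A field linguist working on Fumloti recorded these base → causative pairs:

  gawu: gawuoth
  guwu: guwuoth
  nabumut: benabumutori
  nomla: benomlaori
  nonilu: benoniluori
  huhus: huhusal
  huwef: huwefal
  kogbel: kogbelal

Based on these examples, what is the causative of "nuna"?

benunaori

gawu and nonilu both end in -u yet inflect differently (gawuoth, benoniluori), so the final letter is not what conditions the rule; the first letter is.
"nuna" begins with n-. The stems beginning with n- (nabumut → benabumutori, nomla → benomlaori, nonilu → benoniluori) add be- … -ori around the stem.
The other patterns: stems beginning with g- add -oth; stems beginning with h- or k- add -al.
So nuna → benunaori.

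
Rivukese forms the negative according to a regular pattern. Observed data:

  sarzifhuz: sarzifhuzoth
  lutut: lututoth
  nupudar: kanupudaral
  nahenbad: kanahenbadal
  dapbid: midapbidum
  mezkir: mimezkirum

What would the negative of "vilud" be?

nahenbad and dapbid both end in -d yet inflect differently (kanahenbadal, midapbidum), so the final letter is not what conditions the rule; the last vowel is.
"vilud" has last vowel 'u'. The stems whose last vowel is 'u' (sarzifhuz → sarzifhuzoth, lutut → lututoth) add -oth.
The other patterns: stems whose last vowel is 'a' add ka- … -al around the stem; stems whose last vowel is 'i' add mi- … -um around the stem.
So vilud → viludoth.

viludoth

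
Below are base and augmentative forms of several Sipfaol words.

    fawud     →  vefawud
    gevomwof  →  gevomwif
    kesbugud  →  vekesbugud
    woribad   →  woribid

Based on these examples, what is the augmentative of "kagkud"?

vekagkud

fawud and woribad both end in -d yet inflect differently (vefawud, woribid), so the final letter is not what conditions the rule; the last vowel is.
"kagkud" has last vowel 'u'. The stems whose last vowel is 'u' (fawud → vefawud, kesbugud → vekesbugud) add the prefix ve-.
So kagkud → vekagkud.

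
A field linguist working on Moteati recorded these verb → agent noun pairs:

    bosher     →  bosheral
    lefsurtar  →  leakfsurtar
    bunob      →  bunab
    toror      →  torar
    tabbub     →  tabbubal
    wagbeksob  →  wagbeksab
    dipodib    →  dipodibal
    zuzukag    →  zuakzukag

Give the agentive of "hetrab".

"hetrab" has last vowel 'a'. The stems whose last vowel is 'a' (zuzukag → zuakzukag, lefsurtar → leakfsurtar) insert -ak- after the first vowel.
So hetrab → heaktrab.

heaktrab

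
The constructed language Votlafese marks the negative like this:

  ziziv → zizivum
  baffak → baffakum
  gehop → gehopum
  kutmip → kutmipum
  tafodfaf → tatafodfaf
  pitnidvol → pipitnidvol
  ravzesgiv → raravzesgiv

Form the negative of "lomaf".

lomafum

ziziv and ravzesgiv both end in -v yet inflect differently (zizivum, raravzesgiv), so the final letter is not what conditions the rule; the number of vowels is.
"lomaf" has 2 vowels. The stems with 2 vowels (ziziv → zizivum, baffak → baffakum, gehop → gehopum) add -um.
The other pattern: stems with 3 vowels repeat the first consonant+vowel as a prefix.
So lomaf → lomafum.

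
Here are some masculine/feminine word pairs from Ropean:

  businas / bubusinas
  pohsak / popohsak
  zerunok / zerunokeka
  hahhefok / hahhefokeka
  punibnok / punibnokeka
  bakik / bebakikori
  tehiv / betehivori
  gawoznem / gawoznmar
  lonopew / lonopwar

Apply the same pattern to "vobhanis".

pohsak and zerunok both end in -k yet inflect differently (popohsak, zerunokeka), so the final letter is not what conditions the rule; the last vowel is.
"vobhanis" has last vowel 'i'. The stems whose last vowel is 'i' (bakik → bebakikori, tehiv → betehivori) add be- … -ori around the stem.
So vobhanis → bevobhanisori.

bevobhanisori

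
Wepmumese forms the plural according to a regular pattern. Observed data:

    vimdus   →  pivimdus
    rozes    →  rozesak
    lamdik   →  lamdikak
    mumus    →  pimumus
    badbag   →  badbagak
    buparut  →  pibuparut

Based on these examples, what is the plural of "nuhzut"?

mumus and rozes both end in -s yet inflect differently (pimumus, rozesak), so the final letter is not what conditions the rule; the last vowel is.
"nuhzut" has last vowel 'u'. The stems whose last vowel is 'u' (mumus → pimumus, vimdus → pivimdus, buparut → pibuparut) add the prefix pi-.
The other pattern: stems whose last vowel is 'a', 'e' or 'i' add -ak.
So nuhzut → pinuhzut.

pinuhzut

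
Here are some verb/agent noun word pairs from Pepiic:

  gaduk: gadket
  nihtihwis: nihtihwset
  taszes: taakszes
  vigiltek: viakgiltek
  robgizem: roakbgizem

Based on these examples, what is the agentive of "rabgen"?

taszes and nihtihwis both end in -s yet inflect differently (taakszes, nihtihwset), so the final letter is not what conditions the rule; the last vowel is.
"rabgen" has last vowel 'e'. The stems whose last vowel is 'e' (vigiltek → viakgiltek, robgizem → roakbgizem, taszes → taakszes) insert -ak- after the first vowel.
The other pattern: stems whose last vowel is 'i' or 'u' delete the last vowel and add -et.
So rabgen → raakbgen.

raakbgen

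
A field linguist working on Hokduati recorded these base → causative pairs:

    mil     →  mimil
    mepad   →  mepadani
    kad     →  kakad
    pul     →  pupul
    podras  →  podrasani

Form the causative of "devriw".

devriwani

"devriw" has 2 vowels. The stems with 2 vowels (podras → podrasani, mepad → mepadani) add -ani.
So devriw → devriwani.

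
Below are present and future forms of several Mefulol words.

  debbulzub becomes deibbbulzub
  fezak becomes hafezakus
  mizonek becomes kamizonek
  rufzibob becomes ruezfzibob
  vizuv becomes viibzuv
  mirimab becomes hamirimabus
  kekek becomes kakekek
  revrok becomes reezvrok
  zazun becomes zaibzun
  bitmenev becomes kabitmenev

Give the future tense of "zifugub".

"zifugub" has last vowel 'u'. The stems whose last vowel is 'u' (vizuv → viibzuv, debbulzub → deibbbulzub, zazun → zaibzun) insert -ib- after the first vowel.
The other patterns: stems whose last vowel is 'o' insert -ez- after the first vowel; stems whose last vowel is 'e' add the prefix ka-; stems whose last vowel is 'a' add ha- … -us around the stem.
So zifugub → ziibfugub.

ziibfugub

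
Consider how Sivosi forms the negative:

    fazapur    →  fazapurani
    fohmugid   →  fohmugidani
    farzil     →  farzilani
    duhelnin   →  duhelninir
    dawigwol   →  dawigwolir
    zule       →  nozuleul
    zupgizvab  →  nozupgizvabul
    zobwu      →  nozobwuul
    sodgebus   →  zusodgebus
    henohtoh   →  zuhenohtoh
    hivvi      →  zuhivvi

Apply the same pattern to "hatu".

farzil and dawigwol both end in -l yet inflect differently (farzilani, dawigwolir), so the final letter is not what conditions the rule; the first letter is.
"hatu" begins with h-. The stems beginning with h- (henohtoh → zuhenohtoh, hivvi → zuhivvi) add the prefix zu-.
The other patterns: stems beginning with f- add -ani; stems beginning with d- add -ir; stems beginning with z- add no- … -ul around the stem.
So hatu → zuhatu.

zuhatu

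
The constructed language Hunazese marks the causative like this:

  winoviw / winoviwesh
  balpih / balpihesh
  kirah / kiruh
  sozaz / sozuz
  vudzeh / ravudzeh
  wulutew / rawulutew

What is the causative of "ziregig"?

balpih and kirah both end in -h yet inflect differently (balpihesh, kiruh), so the final letter is not what conditions the rule; the last vowel is.
"ziregig" has last vowel 'i'. The stems whose last vowel is 'i' (winoviw → winoviwesh, balpih → balpihesh) add -esh.
So ziregig → ziregigesh.

ziregigesh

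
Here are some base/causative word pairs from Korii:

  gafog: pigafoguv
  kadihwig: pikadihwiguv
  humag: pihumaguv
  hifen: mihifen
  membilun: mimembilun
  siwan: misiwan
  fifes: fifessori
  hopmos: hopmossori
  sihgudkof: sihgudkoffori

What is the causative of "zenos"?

zenossori

humag and siwan both have last vowel 'a' yet inflect differently (pihumaguv, misiwan), so the last vowel is not what conditions the rule; the final letter is.
"zenos" ends in -s. The stems ending in -s (fifes → fifessori, hopmos → hopmossori) double the final consonant and add -ori.
So zenos → zenossori.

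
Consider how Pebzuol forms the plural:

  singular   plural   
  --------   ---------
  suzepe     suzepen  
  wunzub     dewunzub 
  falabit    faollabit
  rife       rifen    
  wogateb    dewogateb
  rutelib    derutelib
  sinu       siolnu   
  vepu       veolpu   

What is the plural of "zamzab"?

"zamzab" ends in -b. The stems ending in -b (wunzub → dewunzub, wogateb → dewogateb, rutelib → derutelib) add the prefix de-.
The other patterns: stems ending in -e drop the final letter and add -en; stems ending in -t or -u insert -ol- after the first vowel.
So zamzab → dezamzab.

dezamzab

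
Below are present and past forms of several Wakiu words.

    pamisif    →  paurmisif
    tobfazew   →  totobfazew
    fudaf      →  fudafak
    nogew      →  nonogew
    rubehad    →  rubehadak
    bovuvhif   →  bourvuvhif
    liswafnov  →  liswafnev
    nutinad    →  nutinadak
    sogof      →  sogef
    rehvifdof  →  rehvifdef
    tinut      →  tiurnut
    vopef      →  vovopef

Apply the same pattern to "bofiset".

bobofiset

rehvifdof and fudaf both end in -f yet inflect differently (rehvifdef, fudafak), so the final letter is not what conditions the rule; the last vowel is.
"bofiset" has last vowel 'e'. The stems whose last vowel is 'e' (vopef → vovopef, nogew → nonogew, tobfazew → totobfazew) repeat the first consonant+vowel as a prefix.
So bofiset → bobofiset.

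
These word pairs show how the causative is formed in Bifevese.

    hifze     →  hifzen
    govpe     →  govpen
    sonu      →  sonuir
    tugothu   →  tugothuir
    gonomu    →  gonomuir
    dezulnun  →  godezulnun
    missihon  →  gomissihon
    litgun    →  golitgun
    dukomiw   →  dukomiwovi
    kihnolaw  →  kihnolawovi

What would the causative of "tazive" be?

"tazive" ends in -e. The stems ending in -e (hifze → hifzen, govpe → govpen) drop the final letter and add -en.
So tazive → taziven.

taziven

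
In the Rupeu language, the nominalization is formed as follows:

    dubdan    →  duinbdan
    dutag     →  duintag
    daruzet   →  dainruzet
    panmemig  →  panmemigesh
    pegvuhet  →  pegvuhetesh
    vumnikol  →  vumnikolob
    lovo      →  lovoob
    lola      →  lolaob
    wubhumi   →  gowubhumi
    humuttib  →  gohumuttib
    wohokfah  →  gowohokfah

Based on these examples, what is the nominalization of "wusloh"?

gowusloh

"wusloh" begins with w-. The stems beginning with w- (wubhumi → gowubhumi, wohokfah → gowohokfah) add the prefix go-.
The other patterns: stems beginning with d- insert -in- after the first vowel; stems beginning with p- add -esh; stems beginning with l- or v- add -ob.
So wusloh → gowusloh.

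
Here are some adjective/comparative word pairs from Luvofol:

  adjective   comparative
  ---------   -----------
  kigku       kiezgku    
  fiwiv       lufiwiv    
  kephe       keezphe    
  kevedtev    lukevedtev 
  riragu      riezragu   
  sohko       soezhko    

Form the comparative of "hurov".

luhurov

kephe and kevedtev both have last vowel 'e' yet inflect differently (keezphe, lukevedtev), so the last vowel is not what conditions the rule; whether the stem ends in a vowel or a consonant is.
"hurov" ends in a consonant. The stems ending in a consonant (kevedtev → lukevedtev, fiwiv → lufiwiv) add the prefix lu-.
The other pattern: stems ending in a vowel insert -ez- after the first vowel.
So hurov → luhurov.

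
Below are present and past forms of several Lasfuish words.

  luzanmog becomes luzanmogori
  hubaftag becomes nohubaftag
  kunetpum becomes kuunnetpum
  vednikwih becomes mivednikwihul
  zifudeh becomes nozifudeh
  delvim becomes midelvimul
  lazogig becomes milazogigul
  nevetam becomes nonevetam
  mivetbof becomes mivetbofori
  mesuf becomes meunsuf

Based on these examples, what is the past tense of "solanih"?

kunetpum and delvim both end in -m yet inflect differently (kuunnetpum, midelvimul), so the final letter is not what conditions the rule; the last vowel is.
"solanih" has last vowel 'i'. The stems whose last vowel is 'i' (lazogig → milazogigul, vednikwih → mivednikwihul, delvim → midelvimul) add mi- … -ul around the stem.
The other patterns: stems whose last vowel is 'u' insert -un- after the first vowel; stems whose last vowel is 'o' add -ori; stems whose last vowel is 'a' or 'e' add the prefix no-.
So solanih → misolanihul.

misolanihul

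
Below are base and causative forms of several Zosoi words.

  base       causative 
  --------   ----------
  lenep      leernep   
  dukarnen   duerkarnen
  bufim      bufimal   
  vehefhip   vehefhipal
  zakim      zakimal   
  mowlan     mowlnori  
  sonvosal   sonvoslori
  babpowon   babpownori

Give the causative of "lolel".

loerlel

lenep and vehefhip both end in -p yet inflect differently (leernep, vehefhipal), so the final letter is not what conditions the rule; the last vowel is.
"lolel" has last vowel 'e'. The stems whose last vowel is 'e' (lenep → leernep, dukarnen → duerkarnen) insert -er- after the first vowel.
The other patterns: stems whose last vowel is 'i' add -al; stems whose last vowel is 'a' or 'o' delete the last vowel and add -ori.
So lolel → loerlel.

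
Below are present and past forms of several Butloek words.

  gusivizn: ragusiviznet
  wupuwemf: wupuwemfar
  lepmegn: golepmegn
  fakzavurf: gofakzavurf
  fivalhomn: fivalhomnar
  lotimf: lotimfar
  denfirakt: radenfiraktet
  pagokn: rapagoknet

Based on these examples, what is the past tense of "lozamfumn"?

fivalhomn and lepmegn both end in -n yet inflect differently (fivalhomnar, golepmegn), so the final letter is not what conditions the rule; the second-to-last letter is.
"lozamfumn" has second-to-last letter 'm'. The stems whose second-to-last letter is 'm' (wupuwemf → wupuwemfar, fivalhomn → fivalhomnar, lotimf → lotimfar) add -ar.
So lozamfumn → lozamfumnar.

lozamfumnar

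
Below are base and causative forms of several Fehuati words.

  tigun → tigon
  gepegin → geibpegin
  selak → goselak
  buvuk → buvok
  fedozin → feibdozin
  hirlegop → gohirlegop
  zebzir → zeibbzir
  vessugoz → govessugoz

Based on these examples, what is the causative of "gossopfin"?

goibssopfin

"gossopfin" has last vowel 'i'. The stems whose last vowel is 'i' (zebzir → zeibbzir, fedozin → feibdozin, gepegin → geibpegin) insert -ib- after the first vowel.
The other patterns: stems whose last vowel is 'u' change the last vowel to 'o'; stems whose last vowel is 'a' or 'o' add the prefix go-.
So gossopfin → goibssopfin.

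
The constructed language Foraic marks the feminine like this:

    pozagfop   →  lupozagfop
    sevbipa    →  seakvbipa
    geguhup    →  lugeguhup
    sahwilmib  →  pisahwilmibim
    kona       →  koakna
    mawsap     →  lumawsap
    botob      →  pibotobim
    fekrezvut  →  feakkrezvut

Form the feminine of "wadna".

waakdna

"wadna" ends in -a. The stems ending in -a (kona → koakna, sevbipa → seakvbipa) insert -ak- after the first vowel.
The other patterns: stems ending in -b add pi- … -im around the stem; stems ending in -p add the prefix lu-.
So wadna → waakdna.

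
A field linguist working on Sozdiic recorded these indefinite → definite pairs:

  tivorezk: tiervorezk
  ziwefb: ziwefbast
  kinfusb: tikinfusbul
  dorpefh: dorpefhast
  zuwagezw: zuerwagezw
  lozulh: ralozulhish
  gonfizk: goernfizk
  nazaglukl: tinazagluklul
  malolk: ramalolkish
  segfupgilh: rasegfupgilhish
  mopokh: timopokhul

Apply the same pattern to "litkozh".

malolk and gonfizk both end in -k yet inflect differently (ramalolkish, goernfizk), so the final letter is not what conditions the rule; the second-to-last letter is.
"litkozh" has second-to-last letter 'z'. The stems whose second-to-last letter is 'z' (gonfizk → goernfizk, tivorezk → tiervorezk, zuwagezw → zuerwagezw) insert -er- after the first vowel.
So litkozh → liertkozh.

liertkozh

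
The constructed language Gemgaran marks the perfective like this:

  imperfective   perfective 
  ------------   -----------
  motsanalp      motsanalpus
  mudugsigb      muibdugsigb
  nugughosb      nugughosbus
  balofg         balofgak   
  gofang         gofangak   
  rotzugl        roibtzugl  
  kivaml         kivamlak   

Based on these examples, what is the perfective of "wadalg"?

mudugsigb and nugughosb both end in -b yet inflect differently (muibdugsigb, nugughosbus), so the final letter is not what conditions the rule; the second-to-last letter is.
"wadalg" has second-to-last letter 'l'. The one such stem in the data (motsanalp → motsanalpus) adds -us, so the same rule applies.
The other patterns: stems whose second-to-last letter is 'g' insert -ib- after the first vowel; stems whose second-to-last letter is 'f', 'm' or 'n' add -ak.
So wadalg → wadalgus.

wadalgus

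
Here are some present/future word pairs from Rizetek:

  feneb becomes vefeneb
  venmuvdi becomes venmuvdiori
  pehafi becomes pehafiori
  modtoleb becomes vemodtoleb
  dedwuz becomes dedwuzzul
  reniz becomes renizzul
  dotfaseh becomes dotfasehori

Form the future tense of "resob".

veresob

reniz and pehafi both have last vowel 'i' yet inflect differently (renizzul, pehafiori), so the last vowel is not what conditions the rule; the final letter is.
"resob" ends in -b. The stems ending in -b (modtoleb → vemodtoleb, feneb → vefeneb) add the prefix ve-.
The other patterns: stems ending in -z double the final consonant and add -ul; stems ending in -h or -i add -ori.
So resob → veresob.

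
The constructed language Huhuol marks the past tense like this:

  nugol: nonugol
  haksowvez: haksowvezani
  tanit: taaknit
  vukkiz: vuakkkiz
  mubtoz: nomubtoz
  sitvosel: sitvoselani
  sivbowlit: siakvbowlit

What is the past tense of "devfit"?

deakvfit

vukkiz and mubtoz both end in -z yet inflect differently (vuakkkiz, nomubtoz), so the final letter is not what conditions the rule; the last vowel is.
"devfit" has last vowel 'i'. The stems whose last vowel is 'i' (vukkiz → vuakkkiz, sivbowlit → siakvbowlit, tanit → taaknit) insert -ak- after the first vowel.
The other patterns: stems whose last vowel is 'o' add the prefix no-; stems whose last vowel is 'e' add -ani.
So devfit → deakvfit.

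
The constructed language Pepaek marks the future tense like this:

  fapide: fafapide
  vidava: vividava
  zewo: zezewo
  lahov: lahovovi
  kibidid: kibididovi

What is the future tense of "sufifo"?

zewo and lahov both have last vowel 'o' yet inflect differently (zezewo, lahovovi), so the last vowel is not what conditions the rule; whether the stem ends in a vowel or a consonant is.
"sufifo" ends in a vowel. The stems ending in a vowel (fapide → fafapide, vidava → vividava, zewo → zezewo) repeat the first consonant+vowel as a prefix.
So sufifo → susufifo.

susufifo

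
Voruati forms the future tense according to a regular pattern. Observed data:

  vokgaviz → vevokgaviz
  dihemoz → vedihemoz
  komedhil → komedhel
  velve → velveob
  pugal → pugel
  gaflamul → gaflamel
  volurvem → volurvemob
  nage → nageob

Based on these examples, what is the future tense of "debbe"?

komedhil and vokgaviz both have last vowel 'i' yet inflect differently (komedhel, vevokgaviz), so the last vowel is not what conditions the rule; the final letter is.
"debbe" ends in -e. The stems ending in -e (velve → velveob, nage → nageob) add -ob.
The other patterns: stems ending in -l change the last vowel to 'e'; stems ending in -z add the prefix ve-.
So debbe → debbeob.

debbeob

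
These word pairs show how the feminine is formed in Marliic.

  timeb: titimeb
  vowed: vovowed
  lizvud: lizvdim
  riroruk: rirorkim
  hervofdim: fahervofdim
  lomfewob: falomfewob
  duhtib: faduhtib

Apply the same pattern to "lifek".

"lifek" has last vowel 'e'. The stems whose last vowel is 'e' (timeb → titimeb, vowed → vovowed) repeat the first consonant+vowel as a prefix.
The other patterns: stems whose last vowel is 'u' delete the last vowel and add -im; stems whose last vowel is 'i' or 'o' add the prefix fa-.
So lifek → lilifek.

lilifek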